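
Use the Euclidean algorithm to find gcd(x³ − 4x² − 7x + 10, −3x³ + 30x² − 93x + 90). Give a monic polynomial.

x − 5

By polynomial division,
  x³ − 4x² − 7x + 10 = (−1/3)(−3x³ + 30x² − 93x + 90) + (6x² − 38x + 40)
  −3x³ + 30x² − 93x + 90 = (−(1/2)x + 11/6)(6x² − 38x + 40) + (−(10/3)x + 50/3)
  6x² − 38x + 40 = (−(9/5)x + 12/5)(−(10/3)x + 50/3) + (0)
Last nonzero remainder: −(10/3)x + 50/3. Dividing through by −10/3 gives the monic gcd x − 5.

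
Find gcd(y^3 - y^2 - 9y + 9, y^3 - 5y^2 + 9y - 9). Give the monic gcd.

Euclidean algorithm in ℚ[y]:
  y^3 - y^2 - 9y + 9 = (y^3 - 5y^2 + 9y - 9) + (4y^2 - 18y + 18)
  y^3 - 5y^2 + 9y - 9 = ((1/4)y - 1/8)(4y^2 - 18y + 18) + ((9/4)y - 27/4)
  4y^2 - 18y + 18 = ((16/9)y - 8/3)((9/4)y - 27/4) + (0)
Last nonzero remainder: (9/4)y - 27/4. Dividing through by 9/4 gives the monic gcd y - 3.

y - 3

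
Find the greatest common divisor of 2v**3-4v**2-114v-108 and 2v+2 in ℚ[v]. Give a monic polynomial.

Repeated division with remainder:
  2v**3-4v**2-114v-108 = (v**2-3v-54)(2v+2) + (0)
Last nonzero remainder: 2v+2. Dividing through by 2 gives the monic gcd v+1.

v+1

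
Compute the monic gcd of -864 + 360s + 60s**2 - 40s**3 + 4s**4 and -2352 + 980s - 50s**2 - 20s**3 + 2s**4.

24 - 10s + s**2

Repeated division with remainder:
  4s**4 - 40s**3 + 60s**2 + 360s - 864 = (2)(2s**4 - 20s**3 - 50s**2 + 980s - 2352) + (160s**2 - 1600s + 3840)
  2s**4 - 20s**3 - 50s**2 + 980s - 2352 = ((1/80)s**2 - 49/80)(160s**2 - 1600s + 3840) + (0)
Last nonzero remainder: 160s**2 - 1600s + 3840. Dividing through by 160 gives the monic gcd s**2 - 10s + 24.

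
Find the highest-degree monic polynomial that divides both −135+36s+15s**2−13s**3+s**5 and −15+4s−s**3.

Repeated division with remainder:
  s**5−13s**3+15s**2+36s−135 = (−s**2+9)(−s**3+4s−15) + (0)
Last nonzero remainder: −s**3+4s−15. Dividing through by −1 gives the monic gcd s**3−4s+15.

15−4s+s**3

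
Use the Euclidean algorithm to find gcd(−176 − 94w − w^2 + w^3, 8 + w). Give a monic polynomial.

8 + w

Euclidean algorithm in ℚ[w]:
  w^3 − w^2 − 94w − 176 = (w^2 − 9w − 22)(w + 8) + (0)
The last nonzero remainder w + 8 is already monic.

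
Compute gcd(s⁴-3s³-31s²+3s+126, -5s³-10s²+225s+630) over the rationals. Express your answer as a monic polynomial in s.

Apply the Euclidean algorithm:
  s⁴-3s³-31s²+3s+126 = (-(1/5)s+1)(-5s³-10s²+225s+630) + (24s²-96s-504)
  -5s³-10s²+225s+630 = (-(5/24)s-5/4)(24s²-96s-504) + (0)
Last nonzero remainder: 24s²-96s-504. Dividing through by 24 gives the monic gcd s²-4s-21.

s²-4s-21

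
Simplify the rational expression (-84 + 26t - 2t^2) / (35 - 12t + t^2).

(12 - 2t)/(-5 + t)

Euclidean algorithm in ℚ[t]:
  -2t^2 + 26t - 84 = (-2)(t^2 - 12t + 35) + (2t - 14)
  t^2 - 12t + 35 = ((1/2)t - 5/2)(2t - 14) + (0)
Last nonzero remainder: 2t - 14. Dividing through by 2 gives the monic gcd t - 7.
Cancel t - 7 from numerator and denominator to get the reduced form.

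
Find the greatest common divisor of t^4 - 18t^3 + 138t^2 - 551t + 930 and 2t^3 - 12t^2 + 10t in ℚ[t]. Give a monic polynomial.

Euclidean algorithm in ℚ[t]:
  t^4 - 18t^3 + 138t^2 - 551t + 930 = ((1/2)t - 6)(2t^3 - 12t^2 + 10t) + (61t^2 - 491t + 930)
  2t^3 - 12t^2 + 10t = ((2/61)t + 250/3721)(61t^2 - 491t + 930) + ((46500/3721)t - 232500/3721)
  61t^2 - 491t + 930 = ((226981/46500)t - 3721/250)((46500/3721)t - 232500/3721) + (0)
Last nonzero remainder: (46500/3721)t - 232500/3721. Dividing through by 46500/3721 gives the monic gcd t - 5.

t - 5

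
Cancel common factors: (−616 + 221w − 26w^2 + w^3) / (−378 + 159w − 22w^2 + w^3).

Apply the Euclidean algorithm:
  w^3 − 26w^2 + 221w − 616 = (w^3 − 22w^2 + 159w − 378) + (−4w^2 + 62w − 238)
  w^3 − 22w^2 + 159w − 378 = (−(1/4)w + 13/8)(−4w^2 + 62w − 238) + (−(5/4)w + 35/4)
  −4w^2 + 62w − 238 = ((16/5)w − 136/5)(−(5/4)w + 35/4) + (0)
Last nonzero remainder: −(5/4)w + 35/4. Dividing through by −5/4 gives the monic gcd w − 7.
Cancel w − 7 from numerator and denominator to get the reduced form.

(88 − 19w + w^2)/(54 − 15w + w^2)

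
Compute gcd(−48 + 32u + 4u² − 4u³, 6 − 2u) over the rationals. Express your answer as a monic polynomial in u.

1

Repeated division with remainder:
  −4u³ + 4u² + 32u − 48 = (2u² + 4u − 4)(−2u + 6) + (−24)
  −2u + 6 = ((1/12)u − 1/4)(−24) + (0)
The last nonzero remainder is the constant −24, so the polynomials are coprime and gcd = 1.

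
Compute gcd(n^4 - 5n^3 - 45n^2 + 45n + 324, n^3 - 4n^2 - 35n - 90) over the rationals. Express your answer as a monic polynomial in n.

Euclidean algorithm in ℚ[n]:
  n^4 - 5n^3 - 45n^2 + 45n + 324 = (n - 1)(n^3 - 4n^2 - 35n - 90) + (-14n^2 + 100n + 234)
  n^3 - 4n^2 - 35n - 90 = (-(1/14)n - 11/49)(-14n^2 + 100n + 234) + ((204/49)n - 1836/49)
  -14n^2 + 100n + 234 = (-(343/102)n - 637/102)((204/49)n - 1836/49) + (0)
Last nonzero remainder: (204/49)n - 1836/49. Dividing through by 204/49 gives the monic gcd n - 9.

n - 9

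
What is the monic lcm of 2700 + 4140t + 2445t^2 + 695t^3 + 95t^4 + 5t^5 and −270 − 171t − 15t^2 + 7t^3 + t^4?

−2700 − 3600t − 1617t^2 − 206t^3 + 44t^4 + 14t^5 + t^6

By polynomial division,
  5t^5 + 95t^4 + 695t^3 + 2445t^2 + 4140t + 2700 = (5t + 60)(t^4 + 7t^3 − 15t^2 − 171t − 270) + (350t^3 + 4200t^2 + 15750t + 18900)
  t^4 + 7t^3 − 15t^2 − 171t − 270 = ((1/350)t − 1/70)(350t^3 + 4200t^2 + 15750t + 18900) + (0)
Last nonzero remainder: 350t^3 + 4200t^2 + 15750t + 18900. Dividing through by 350 gives the monic gcd t^3 + 12t^2 + 45t + 54.
Then lcm(f, g) = f·g / gcd(f, g); expanding and making the result monic gives the answer.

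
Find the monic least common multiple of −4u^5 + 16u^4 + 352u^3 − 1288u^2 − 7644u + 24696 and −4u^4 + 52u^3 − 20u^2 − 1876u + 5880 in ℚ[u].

u^6 − 9u^5 − 68u^4 + 762u^3 + 301u^2 − 15729u + 30870

Euclidean algorithm in ℚ[u]:
  −4u^5 + 16u^4 + 352u^3 − 1288u^2 − 7644u + 24696 = (u + 9)(−4u^4 + 52u^3 − 20u^2 − 1876u + 5880) + (−96u^3 + 768u^2 + 3360u − 28224)
  −4u^4 + 52u^3 − 20u^2 − 1876u + 5880 = ((1/24)u − 5/24)(−96u^3 + 768u^2 + 3360u − 28224) + (0)
Last nonzero remainder: −96u^3 + 768u^2 + 3360u − 28224. Dividing through by −96 gives the monic gcd u^3 − 8u^2 − 35u + 294.
Then lcm(f, g) = f·g / gcd(f, g); expanding and making the result monic gives the answer.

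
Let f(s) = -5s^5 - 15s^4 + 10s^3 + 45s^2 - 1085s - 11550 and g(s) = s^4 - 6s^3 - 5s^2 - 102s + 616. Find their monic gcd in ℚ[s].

s^2 + 5s + 22

Repeated division with remainder:
  -5s^5 - 15s^4 + 10s^3 + 45s^2 - 1085s - 11550 = (-5s - 45)(s^4 - 6s^3 - 5s^2 - 102s + 616) + (-285s^3 - 690s^2 - 2595s + 16170)
  s^4 - 6s^3 - 5s^2 - 102s + 616 = (-(1/285)s + 32/1083)(-285s^3 - 690s^2 - 2595s + 16170) + ((2268/361)s^2 + (11340/361)s + 49896/361)
  -285s^3 - 690s^2 - 2595s + 16170 = (-(34295/756)s + 12635/108)((2268/361)s^2 + (11340/361)s + 49896/361) + (0)
Last nonzero remainder: (2268/361)s^2 + (11340/361)s + 49896/361. Dividing through by 2268/361 gives the monic gcd s^2 + 5s + 22.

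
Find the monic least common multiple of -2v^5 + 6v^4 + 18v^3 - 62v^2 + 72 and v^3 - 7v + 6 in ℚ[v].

v^6 - 4v^5 - 6v^4 + 40v^3 - 31v^2 - 36v + 36

Repeated division with remainder:
  -2v^5 + 6v^4 + 18v^3 - 62v^2 + 72 = (-2v^2 + 6v + 4)(v^3 - 7v + 6) + (-8v^2 - 8v + 48)
  v^3 - 7v + 6 = (-(1/8)v + 1/8)(-8v^2 - 8v + 48) + (0)
Last nonzero remainder: -8v^2 - 8v + 48. Dividing through by -8 gives the monic gcd v^2 + v - 6.
Then lcm(f, g) = f·g / gcd(f, g); expanding and making the result monic gives the answer.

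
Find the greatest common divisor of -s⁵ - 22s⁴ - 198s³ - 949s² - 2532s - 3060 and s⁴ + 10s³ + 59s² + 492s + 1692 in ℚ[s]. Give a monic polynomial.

s² + 12s + 36

Apply the Euclidean algorithm:
  -s⁵ - 22s⁴ - 198s³ - 949s² - 2532s - 3060 = (-s - 12)(s⁴ + 10s³ + 59s² + 492s + 1692) + (-19s³ + 251s² + 5064s + 17244)
  s⁴ + 10s³ + 59s² + 492s + 1692 = (-(1/19)s - 441/361)(-19s³ + 251s² + 5064s + 17244) + ((228206/361)s² + (2738472/361)s + 8215416/361)
  -19s³ + 251s² + 5064s + 17244 = (-(6859/228206)s + 172919/228206)((228206/361)s² + (2738472/361)s + 8215416/361) + (0)
Last nonzero remainder: (228206/361)s² + (2738472/361)s + 8215416/361. Dividing through by 228206/361 gives the monic gcd s² + 12s + 36.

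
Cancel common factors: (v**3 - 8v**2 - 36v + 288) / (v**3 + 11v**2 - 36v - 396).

Repeated division with remainder:
  v**3 - 8v**2 - 36v + 288 = (v**3 + 11v**2 - 36v - 396) + (-19v**2 + 684)
  v**3 + 11v**2 - 36v - 396 = (-(1/19)v - 11/19)(-19v**2 + 684) + (0)
Last nonzero remainder: -19v**2 + 684. Dividing through by -19 gives the monic gcd v**2 - 36.
Cancel v**2 - 36 from numerator and denominator to get the reduced form.

(v - 8)/(v + 11)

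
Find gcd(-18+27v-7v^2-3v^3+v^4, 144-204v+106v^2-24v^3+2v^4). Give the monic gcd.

6-5v+v^2

Apply the Euclidean algorithm:
  v^4-3v^3-7v^2+27v-18 = (1/2)(2v^4-24v^3+106v^2-204v+144) + (9v^3-60v^2+129v-90)
  2v^4-24v^3+106v^2-204v+144 = ((2/9)v-32/27)(9v^3-60v^2+129v-90) + ((56/9)v^2-(280/9)v+112/3)
  9v^3-60v^2+129v-90 = ((81/56)v-135/56)((56/9)v^2-(280/9)v+112/3) + (0)
Last nonzero remainder: (56/9)v^2-(280/9)v+112/3. Dividing through by 56/9 gives the monic gcd v^2-5v+6.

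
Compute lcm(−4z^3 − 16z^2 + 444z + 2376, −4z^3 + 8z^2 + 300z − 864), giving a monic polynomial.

Apply the Euclidean algorithm:
  −4z^3 − 16z^2 + 444z + 2376 = (−4z^3 + 8z^2 + 300z − 864) + (−24z^2 + 144z + 3240)
  −4z^3 + 8z^2 + 300z − 864 = ((1/6)z + 2/3)(−24z^2 + 144z + 3240) + (−336z − 3024)
  −24z^2 + 144z + 3240 = ((1/14)z − 15/14)(−336z − 3024) + (0)
Last nonzero remainder: −336z − 3024. Dividing through by −336 gives the monic gcd z + 9.
Then lcm(f, g) = f·g / gcd(f, g); expanding and making the result monic gives the answer.

z^5 − 7z^4 − 131z^3 + 723z^2 + 3870z − 14256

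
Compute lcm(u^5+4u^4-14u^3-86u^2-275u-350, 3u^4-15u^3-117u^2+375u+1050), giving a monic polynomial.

u^6-3u^5-42u^4+12u^3+327u^2+1575u+2450

By polynomial division,
  u^5+4u^4-14u^3-86u^2-275u-350 = ((1/3)u+3)(3u^4-15u^3-117u^2+375u+1050) + (70u^3+140u^2-1750u-3500)
  3u^4-15u^3-117u^2+375u+1050 = ((3/70)u-3/10)(70u^3+140u^2-1750u-3500) + (0)
Last nonzero remainder: 70u^3+140u^2-1750u-3500. Dividing through by 70 gives the monic gcd u^3+2u^2-25u-50.
Then lcm(f, g) = f·g / gcd(f, g); expanding and making the result monic gives the answer.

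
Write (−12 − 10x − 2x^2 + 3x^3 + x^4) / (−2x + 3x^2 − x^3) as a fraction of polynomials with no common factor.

(−6 − 8x − 5x^2 − x^3)/(−x + x^2)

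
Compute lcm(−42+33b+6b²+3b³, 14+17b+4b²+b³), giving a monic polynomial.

−14−3b+13b²+3b³+b⁴

Euclidean algorithm in ℚ[b]:
  3b³+6b²+33b−42 = (3)(b³+4b²+17b+14) + (−6b²−18b−84)
  b³+4b²+17b+14 = (−(1/6)b−1/6)(−6b²−18b−84) + (0)
Last nonzero remainder: −6b²−18b−84. Dividing through by −6 gives the monic gcd b²+3b+14.
Then lcm(f, g) = f·g / gcd(f, g); expanding and making the result monic gives the answer.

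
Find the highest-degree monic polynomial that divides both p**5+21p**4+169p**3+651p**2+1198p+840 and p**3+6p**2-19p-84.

Apply the Euclidean algorithm:
  p**5+21p**4+169p**3+651p**2+1198p+840 = (p**2+15p+98)(p**3+6p**2-19p-84) + (432p**2+4320p+9072)
  p**3+6p**2-19p-84 = ((1/432)p-1/108)(432p**2+4320p+9072) + (0)
Last nonzero remainder: 432p**2+4320p+9072. Dividing through by 432 gives the monic gcd p**2+10p+21.

p**2+10p+21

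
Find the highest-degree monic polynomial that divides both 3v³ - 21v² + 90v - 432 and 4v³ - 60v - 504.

Repeated division with remainder:
  3v³ - 21v² + 90v - 432 = (3/4)(4v³ - 60v - 504) + (-21v² + 135v - 54)
  4v³ - 60v - 504 = (-(4/21)v - 60/49)(-21v² + 135v - 54) + ((4656/49)v - 27936/49)
  -21v² + 135v - 54 = (-(343/1552)v + 147/1552)((4656/49)v - 27936/49) + (0)
Last nonzero remainder: (4656/49)v - 27936/49. Dividing through by 4656/49 gives the monic gcd v - 6.

v - 6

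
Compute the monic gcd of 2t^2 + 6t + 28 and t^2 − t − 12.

By polynomial division,
  2t^2 + 6t + 28 = (2)(t^2 − t − 12) + (8t + 52)
  t^2 − t − 12 = ((1/8)t − 15/16)(8t + 52) + (147/4)
  8t + 52 = ((32/147)t + 208/147)(147/4) + (0)
The last nonzero remainder is the constant 147/4, so the polynomials are coprime and gcd = 1.

1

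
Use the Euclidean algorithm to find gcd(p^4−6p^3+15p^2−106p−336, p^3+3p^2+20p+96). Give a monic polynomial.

Apply the Euclidean algorithm:
  p^4−6p^3+15p^2−106p−336 = (p−9)(p^3+3p^2+20p+96) + (22p^2−22p+528)
  p^3+3p^2+20p+96 = ((1/22)p+2/11)(22p^2−22p+528) + (0)
Last nonzero remainder: 22p^2−22p+528. Dividing through by 22 gives the monic gcd p^2−p+24.

p^2−p+24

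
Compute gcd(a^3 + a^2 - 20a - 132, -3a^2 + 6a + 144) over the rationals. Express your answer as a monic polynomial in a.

1

Repeated division with remainder:
  a^3 + a^2 - 20a - 132 = (-(1/3)a - 1)(-3a^2 + 6a + 144) + (34a + 12)
  -3a^2 + 6a + 144 = (-(3/34)a + 60/289)(34a + 12) + (40896/289)
  34a + 12 = ((4913/20448)a + 289/3408)(40896/289) + (0)
The last nonzero remainder is the constant 40896/289, so the polynomials are coprime and gcd = 1.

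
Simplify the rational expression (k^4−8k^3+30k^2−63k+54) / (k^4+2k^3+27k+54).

(k^2−5k+6)/(k^2+5k+6)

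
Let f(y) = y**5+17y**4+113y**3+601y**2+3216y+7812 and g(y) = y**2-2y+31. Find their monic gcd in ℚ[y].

y**2-2y+31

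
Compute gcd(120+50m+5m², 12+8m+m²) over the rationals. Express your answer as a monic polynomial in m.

6+m

Repeated division with remainder:
  5m²+50m+120 = (5)(m²+8m+12) + (10m+60)
  m²+8m+12 = ((1/10)m+1/5)(10m+60) + (0)
Last nonzero remainder: 10m+60. Dividing through by 10 gives the monic gcd m+6.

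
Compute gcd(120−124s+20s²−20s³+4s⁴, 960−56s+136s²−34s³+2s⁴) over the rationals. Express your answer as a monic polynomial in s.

6+s+s²

Apply the Euclidean algorithm:
  4s⁴−20s³+20s²−124s+120 = (2)(2s⁴−34s³+136s²−56s+960) + (48s³−252s²−12s−1800)
  2s⁴−34s³+136s²−56s+960 = ((1/24)s−47/96)(48s³−252s²−12s−1800) + ((105/8)s²+(105/8)s+315/4)
  48s³−252s²−12s−1800 = ((128/35)s−160/7)((105/8)s²+(105/8)s+315/4) + (0)
Last nonzero remainder: (105/8)s²+(105/8)s+315/4. Dividing through by 105/8 gives the monic gcd s²+s+6.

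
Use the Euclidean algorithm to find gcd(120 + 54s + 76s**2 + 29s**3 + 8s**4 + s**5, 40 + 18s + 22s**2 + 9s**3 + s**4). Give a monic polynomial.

10 + 2s + 5s**2 + s**3

Repeated division with remainder:
  s**5 + 8s**4 + 29s**3 + 76s**2 + 54s + 120 = (s − 1)(s**4 + 9s**3 + 22s**2 + 18s + 40) + (16s**3 + 80s**2 + 32s + 160)
  s**4 + 9s**3 + 22s**2 + 18s + 40 = ((1/16)s + 1/4)(16s**3 + 80s**2 + 32s + 160) + (0)
Last nonzero remainder: 16s**3 + 80s**2 + 32s + 160. Dividing through by 16 gives the monic gcd s**3 + 5s**2 + 2s + 10.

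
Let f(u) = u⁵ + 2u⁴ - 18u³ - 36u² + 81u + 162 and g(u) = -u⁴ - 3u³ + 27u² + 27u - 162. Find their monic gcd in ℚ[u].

Repeated division with remainder:
  u⁵ + 2u⁴ - 18u³ - 36u² + 81u + 162 = (-u + 1)(-u⁴ - 3u³ + 27u² + 27u - 162) + (12u³ - 36u² - 108u + 324)
  -u⁴ - 3u³ + 27u² + 27u - 162 = (-(1/12)u - 1/2)(12u³ - 36u² - 108u + 324) + (0)
Last nonzero remainder: 12u³ - 36u² - 108u + 324. Dividing through by 12 gives the monic gcd u³ - 3u² - 9u + 27.

u³ - 3u² - 9u + 27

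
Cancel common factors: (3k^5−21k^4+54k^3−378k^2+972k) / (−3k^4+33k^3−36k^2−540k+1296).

Repeated division with remainder:
  3k^5−21k^4+54k^3−378k^2+972k = (−k−4)(−3k^4+33k^3−36k^2−540k+1296) + (150k^3−1062k^2+108k+5184)
  −3k^4+33k^3−36k^2−540k+1296 = (−(1/50)k+49/625)(150k^3−1062k^2+108k+5184) + ((30888/625)k^2−(277992/625)k+555984/625)
  150k^3−1062k^2+108k+5184 = ((15625/5148)k+2500/429)((30888/625)k^2−(277992/625)k+555984/625) + (0)
Last nonzero remainder: (30888/625)k^2−(277992/625)k+555984/625. Dividing through by 30888/625 gives the monic gcd k^2−9k+18.
Cancel k^2−9k+18 from numerator and denominator to get the reduced form.

(−k^3−2k^2−18k)/(k^2−2k−24)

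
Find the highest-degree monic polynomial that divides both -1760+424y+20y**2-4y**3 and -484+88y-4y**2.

-11+y

Repeated division with remainder:
  -4y**3+20y**2+424y-1760 = (y+17)(-4y**2+88y-484) + (-588y+6468)
  -4y**2+88y-484 = ((1/147)y-11/147)(-588y+6468) + (0)
Last nonzero remainder: -588y+6468. Dividing through by -588 gives the monic gcd y-11.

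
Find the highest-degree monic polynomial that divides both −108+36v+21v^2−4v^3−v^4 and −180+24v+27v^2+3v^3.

By polynomial division,
  −v^4−4v^3+21v^2+36v−108 = (−(1/3)v+5/3)(3v^3+27v^2+24v−180) + (−16v^2−64v+192)
  3v^3+27v^2+24v−180 = (−(3/16)v−15/16)(−16v^2−64v+192) + (0)
Last nonzero remainder: −16v^2−64v+192. Dividing through by −16 gives the monic gcd v^2+4v−12.

−12+4v+v^2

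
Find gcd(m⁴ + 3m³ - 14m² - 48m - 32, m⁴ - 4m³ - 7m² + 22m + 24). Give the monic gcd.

m³ - m² - 10m - 8

By polynomial division,
  m⁴ + 3m³ - 14m² - 48m - 32 = (m⁴ - 4m³ - 7m² + 22m + 24) + (7m³ - 7m² - 70m - 56)
  m⁴ - 4m³ - 7m² + 22m + 24 = ((1/7)m - 3/7)(7m³ - 7m² - 70m - 56) + (0)
Last nonzero remainder: 7m³ - 7m² - 70m - 56. Dividing through by 7 gives the monic gcd m³ - m² - 10m - 8.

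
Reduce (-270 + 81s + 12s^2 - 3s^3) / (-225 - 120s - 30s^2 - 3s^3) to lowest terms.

(18 - 9s + s^2)/(15 + 5s + s^2)

Repeated division with remainder:
  -3s^3 + 12s^2 + 81s - 270 = (-3s^3 - 30s^2 - 120s - 225) + (42s^2 + 201s - 45)
  -3s^3 - 30s^2 - 120s - 225 = (-(1/14)s - 73/196)(42s^2 + 201s - 45) + (-(9477/196)s - 47385/196)
  42s^2 + 201s - 45 = (-(2744/3159)s + 196/1053)(-(9477/196)s - 47385/196) + (0)
Last nonzero remainder: -(9477/196)s - 47385/196. Dividing through by -9477/196 gives the monic gcd s + 5.
Cancel s + 5 from numerator and denominator to get the reduced form.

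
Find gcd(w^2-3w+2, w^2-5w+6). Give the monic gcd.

Repeated division with remainder:
  w^2-3w+2 = (w^2-5w+6) + (2w-4)
  w^2-5w+6 = ((1/2)w-3/2)(2w-4) + (0)
Last nonzero remainder: 2w-4. Dividing through by 2 gives the monic gcd w-2.

w-2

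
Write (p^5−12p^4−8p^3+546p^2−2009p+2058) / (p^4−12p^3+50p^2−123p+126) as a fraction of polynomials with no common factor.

(p^3−3p^2−49p+147)/(p^2−3p+9)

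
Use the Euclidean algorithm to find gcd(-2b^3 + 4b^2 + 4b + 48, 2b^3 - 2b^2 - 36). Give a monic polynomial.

By polynomial division,
  -2b^3 + 4b^2 + 4b + 48 = (-1)(2b^3 - 2b^2 - 36) + (2b^2 + 4b + 12)
  2b^3 - 2b^2 - 36 = (b - 3)(2b^2 + 4b + 12) + (0)
Last nonzero remainder: 2b^2 + 4b + 12. Dividing through by 2 gives the monic gcd b^2 + 2b + 6.

b^2 + 2b + 6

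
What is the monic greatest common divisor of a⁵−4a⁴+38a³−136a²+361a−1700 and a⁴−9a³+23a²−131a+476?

a³−2a²+9a−68

Apply the Euclidean algorithm:
  a⁵−4a⁴+38a³−136a²+361a−1700 = (a+5)(a⁴−9a³+23a²−131a+476) + (60a³−120a²+540a−4080)
  a⁴−9a³+23a²−131a+476 = ((1/60)a−7/60)(60a³−120a²+540a−4080) + (0)
Last nonzero remainder: 60a³−120a²+540a−4080. Dividing through by 60 gives the monic gcd a³−2a²+9a−68.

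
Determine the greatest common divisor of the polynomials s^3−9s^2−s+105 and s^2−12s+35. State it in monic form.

By polynomial division,
  s^3−9s^2−s+105 = (s+3)(s^2−12s+35) + (0)
The last nonzero remainder s^2−12s+35 is already monic.

s^2−12s+35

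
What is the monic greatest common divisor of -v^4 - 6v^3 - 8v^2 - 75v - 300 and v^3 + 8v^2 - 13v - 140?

Apply the Euclidean algorithm:
  -v^4 - 6v^3 - 8v^2 - 75v - 300 = (-v + 2)(v^3 + 8v^2 - 13v - 140) + (-37v^2 - 189v - 20)
  v^3 + 8v^2 - 13v - 140 = (-(1/37)v - 107/1369)(-37v^2 - 189v - 20) + (-(38760/1369)v - 193800/1369)
  -37v^2 - 189v - 20 = ((50653/38760)v + 1369/9690)(-(38760/1369)v - 193800/1369) + (0)
Last nonzero remainder: -(38760/1369)v - 193800/1369. Dividing through by -38760/1369 gives the monic gcd v + 5.

v + 5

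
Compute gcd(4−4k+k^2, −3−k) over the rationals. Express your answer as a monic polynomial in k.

By polynomial division,
  k^2−4k+4 = (−k+7)(−k−3) + (25)
  −k−3 = (−(1/25)k−3/25)(25) + (0)
The last nonzero remainder is the constant 25, so the polynomials are coprime and gcd = 1.

1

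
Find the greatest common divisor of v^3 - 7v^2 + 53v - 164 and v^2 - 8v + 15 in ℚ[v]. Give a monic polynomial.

Euclidean algorithm in ℚ[v]:
  v^3 - 7v^2 + 53v - 164 = (v + 1)(v^2 - 8v + 15) + (46v - 179)
  v^2 - 8v + 15 = ((1/46)v - 189/2116)(46v - 179) + (-2091/2116)
  46v - 179 = (-(97336/2091)v + 378764/2091)(-2091/2116) + (0)
The last nonzero remainder is the constant -2091/2116, so the polynomials are coprime and gcd = 1.

1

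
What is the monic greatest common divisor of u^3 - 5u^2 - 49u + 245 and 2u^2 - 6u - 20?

u - 5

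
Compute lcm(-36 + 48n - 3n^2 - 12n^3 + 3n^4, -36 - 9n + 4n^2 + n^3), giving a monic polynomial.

-144 + 108n + 88n^2 - 39n^3 - 17n^4 + 3n^5 + n^6

Euclidean algorithm in ℚ[n]:
  3n^4 - 12n^3 - 3n^2 + 48n - 36 = (3n - 24)(n^3 + 4n^2 - 9n - 36) + (120n^2 - 60n - 900)
  n^3 + 4n^2 - 9n - 36 = ((1/120)n + 3/80)(120n^2 - 60n - 900) + ((3/4)n - 9/4)
  120n^2 - 60n - 900 = (160n + 400)((3/4)n - 9/4) + (0)
Last nonzero remainder: (3/4)n - 9/4. Dividing through by 3/4 gives the monic gcd n - 3.
Then lcm(f, g) = f·g / gcd(f, g); expanding and making the result monic gives the answer.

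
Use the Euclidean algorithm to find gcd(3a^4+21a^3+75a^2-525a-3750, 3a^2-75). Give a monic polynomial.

a^2-25

Apply the Euclidean algorithm:
  3a^4+21a^3+75a^2-525a-3750 = (a^2+7a+50)(3a^2-75) + (0)
Last nonzero remainder: 3a^2-75. Dividing through by 3 gives the monic gcd a^2-25.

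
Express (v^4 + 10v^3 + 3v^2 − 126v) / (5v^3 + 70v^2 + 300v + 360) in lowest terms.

Apply the Euclidean algorithm:
  v^4 + 10v^3 + 3v^2 − 126v = ((1/5)v − 4/5)(5v^3 + 70v^2 + 300v + 360) + (−v^2 + 42v + 288)
  5v^3 + 70v^2 + 300v + 360 = (−5v − 280)(−v^2 + 42v + 288) + (13500v + 81000)
  −v^2 + 42v + 288 = (−(1/13500)v + 4/1125)(13500v + 81000) + (0)
Last nonzero remainder: 13500v + 81000. Dividing through by 13500 gives the monic gcd v + 6.
Cancel v + 6 from numerator and denominator to get the reduced form.

(v^3 + 4v^2 − 21v)/(5v^2 + 40v + 60)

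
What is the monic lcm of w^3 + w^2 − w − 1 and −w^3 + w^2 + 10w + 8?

Repeated division with remainder:
  w^3 + w^2 − w − 1 = (−1)(−w^3 + w^2 + 10w + 8) + (2w^2 + 9w + 7)
  −w^3 + w^2 + 10w + 8 = (−(1/2)w + 11/4)(2w^2 + 9w + 7) + (−(45/4)w − 45/4)
  2w^2 + 9w + 7 = (−(8/45)w − 28/45)(−(45/4)w − 45/4) + (0)
Last nonzero remainder: −(45/4)w − 45/4. Dividing through by −45/4 gives the monic gcd w + 1.
Then lcm(f, g) = f·g / gcd(f, g); expanding and making the result monic gives the answer.

w^5 − w^4 − 11w^3 − 7w^2 + 10w + 8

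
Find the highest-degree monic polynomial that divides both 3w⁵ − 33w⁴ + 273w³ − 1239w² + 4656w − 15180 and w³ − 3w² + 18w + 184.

w² − 7w + 46

By polynomial division,
  3w⁵ − 33w⁴ + 273w³ − 1239w² + 4656w − 15180 = (3w² − 24w + 147)(w³ − 3w² + 18w + 184) + (−918w² + 6426w − 42228)
  w³ − 3w² + 18w + 184 = (−(1/918)w − 2/459)(−918w² + 6426w − 42228) + (0)
Last nonzero remainder: −918w² + 6426w − 42228. Dividing through by −918 gives the monic gcd w² − 7w + 46.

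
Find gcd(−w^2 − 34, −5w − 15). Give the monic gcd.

1

Euclidean algorithm in ℚ[w]:
  −w^2 − 34 = ((1/5)w − 3/5)(−5w − 15) + (−43)
  −5w − 15 = ((5/43)w + 15/43)(−43) + (0)
The last nonzero remainder is the constant −43, so the polynomials are coprime and gcd = 1.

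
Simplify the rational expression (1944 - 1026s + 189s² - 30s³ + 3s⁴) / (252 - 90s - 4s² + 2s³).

(108 - 3s + 3s²)/(14 + 2s)

Euclidean algorithm in ℚ[s]:
  3s⁴ - 30s³ + 189s² - 1026s + 1944 = ((3/2)s - 12)(2s³ - 4s² - 90s + 252) + (276s² - 2484s + 4968)
  2s³ - 4s² - 90s + 252 = ((1/138)s + 7/138)(276s² - 2484s + 4968) + (0)
Last nonzero remainder: 276s² - 2484s + 4968. Dividing through by 276 gives the monic gcd s² - 9s + 18.
Cancel s² - 9s + 18 from numerator and denominator to get the reduced form.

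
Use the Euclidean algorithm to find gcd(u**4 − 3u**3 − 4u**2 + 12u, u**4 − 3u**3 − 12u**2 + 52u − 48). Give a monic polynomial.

Apply the Euclidean algorithm:
  u**4 − 3u**3 − 4u**2 + 12u = (u**4 − 3u**3 − 12u**2 + 52u − 48) + (8u**2 − 40u + 48)
  u**4 − 3u**3 − 12u**2 + 52u − 48 = ((1/8)u**2 + (1/4)u − 1)(8u**2 − 40u + 48) + (0)
Last nonzero remainder: 8u**2 − 40u + 48. Dividing through by 8 gives the monic gcd u**2 − 5u + 6.

u**2 − 5u + 6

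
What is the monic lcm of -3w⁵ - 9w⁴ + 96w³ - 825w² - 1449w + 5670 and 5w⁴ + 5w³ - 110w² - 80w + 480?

w⁷ + 3w⁶ - 48w⁵ + 227w⁴ + 995w³ - 6290w² - 7728w + 30240

Euclidean algorithm in ℚ[w]:
  -3w⁵ - 9w⁴ + 96w³ - 825w² - 1449w + 5670 = (-(3/5)w - 6/5)(5w⁴ + 5w³ - 110w² - 80w + 480) + (36w³ - 1005w² - 1257w + 6246)
  5w⁴ + 5w³ - 110w² - 80w + 480 = ((5/36)w + 1735/432)(36w³ - 1005w² - 1257w + 6246) + ((590525/144)w² + (590525/144)w - 590525/24)
  36w³ - 1005w² - 1257w + 6246 = ((5184/590525)w - 149904/590525)((590525/144)w² + (590525/144)w - 590525/24) + (0)
Last nonzero remainder: (590525/144)w² + (590525/144)w - 590525/24. Dividing through by 590525/144 gives the monic gcd w² + w - 6.
Then lcm(f, g) = f·g / gcd(f, g); expanding and making the result monic gives the answer.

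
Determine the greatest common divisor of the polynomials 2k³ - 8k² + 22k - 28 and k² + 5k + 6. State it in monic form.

By polynomial division,
  2k³ - 8k² + 22k - 28 = (2k - 18)(k² + 5k + 6) + (100k + 80)
  k² + 5k + 6 = ((1/100)k + 21/500)(100k + 80) + (66/25)
  100k + 80 = ((1250/33)k + 1000/33)(66/25) + (0)
The last nonzero remainder is the constant 66/25, so the polynomials are coprime and gcd = 1.

1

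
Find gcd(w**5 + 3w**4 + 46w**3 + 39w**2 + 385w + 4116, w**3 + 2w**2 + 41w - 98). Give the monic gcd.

w**2 + 4w + 49

Apply the Euclidean algorithm:
  w**5 + 3w**4 + 46w**3 + 39w**2 + 385w + 4116 = (w**2 + w + 3)(w**3 + 2w**2 + 41w - 98) + (90w**2 + 360w + 4410)
  w**3 + 2w**2 + 41w - 98 = ((1/90)w - 1/45)(90w**2 + 360w + 4410) + (0)
Last nonzero remainder: 90w**2 + 360w + 4410. Dividing through by 90 gives the monic gcd w**2 + 4w + 49.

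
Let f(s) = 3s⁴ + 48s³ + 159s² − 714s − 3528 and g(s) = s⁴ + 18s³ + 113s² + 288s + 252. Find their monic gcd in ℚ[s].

s² + 13s + 42

Euclidean algorithm in ℚ[s]:
  3s⁴ + 48s³ + 159s² − 714s − 3528 = (3)(s⁴ + 18s³ + 113s² + 288s + 252) + (−6s³ − 180s² − 1578s − 4284)
  s⁴ + 18s³ + 113s² + 288s + 252 = (−(1/6)s + 2)(−6s³ − 180s² − 1578s − 4284) + (210s² + 2730s + 8820)
  −6s³ − 180s² − 1578s − 4284 = (−(1/35)s − 17/35)(210s² + 2730s + 8820) + (0)
Last nonzero remainder: 210s² + 2730s + 8820. Dividing through by 210 gives the monic gcd s² + 13s + 42.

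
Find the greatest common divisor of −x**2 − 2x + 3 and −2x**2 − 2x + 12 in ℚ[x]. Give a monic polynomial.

Repeated division with remainder:
  −x**2 − 2x + 3 = (1/2)(−2x**2 − 2x + 12) + (−x − 3)
  −2x**2 − 2x + 12 = (2x − 4)(−x − 3) + (0)
Last nonzero remainder: −x − 3. Dividing through by −1 gives the monic gcd x + 3.

x + 3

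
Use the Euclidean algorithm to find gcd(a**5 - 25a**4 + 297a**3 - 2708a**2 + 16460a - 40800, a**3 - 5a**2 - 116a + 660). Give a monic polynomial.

By polynomial division,
  a**5 - 25a**4 + 297a**3 - 2708a**2 + 16460a - 40800 = (a**2 - 20a + 313)(a**3 - 5a**2 - 116a + 660) + (-4123a**2 + 65968a - 247380)
  a**3 - 5a**2 - 116a + 660 = (-(1/4123)a - 11/4123)(-4123a**2 + 65968a - 247380) + (0)
Last nonzero remainder: -4123a**2 + 65968a - 247380. Dividing through by -4123 gives the monic gcd a**2 - 16a + 60.

a**2 - 16a + 60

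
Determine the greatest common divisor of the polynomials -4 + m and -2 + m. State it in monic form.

1

By polynomial division,
  m - 4 = (m - 2) + (-2)
  m - 2 = (-(1/2)m + 1)(-2) + (0)
The last nonzero remainder is the constant -2, so the polynomials are coprime and gcd = 1.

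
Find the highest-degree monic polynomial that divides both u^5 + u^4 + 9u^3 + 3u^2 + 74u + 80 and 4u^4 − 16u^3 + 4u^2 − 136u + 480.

Repeated division with remainder:
  u^5 + u^4 + 9u^3 + 3u^2 + 74u + 80 = ((1/4)u + 5/4)(4u^4 − 16u^3 + 4u^2 − 136u + 480) + (28u^3 + 32u^2 + 124u − 520)
  4u^4 − 16u^3 + 4u^2 − 136u + 480 = ((1/7)u − 36/49)(28u^3 + 32u^2 + 124u − 520) + ((480/49)u^2 + (1440/49)u + 4800/49)
  28u^3 + 32u^2 + 124u − 520 = ((343/120)u − 637/120)((480/49)u^2 + (1440/49)u + 4800/49) + (0)
Last nonzero remainder: (480/49)u^2 + (1440/49)u + 4800/49. Dividing through by 480/49 gives the monic gcd u^2 + 3u + 10.

u^2 + 3u + 10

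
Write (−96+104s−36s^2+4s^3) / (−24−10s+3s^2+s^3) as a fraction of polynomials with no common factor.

(32−24s+4s^2)/(8+6s+s^2)

Euclidean algorithm in ℚ[s]:
  4s^3−36s^2+104s−96 = (4)(s^3+3s^2−10s−24) + (−48s^2+144s)
  s^3+3s^2−10s−24 = (−(1/48)s−1/8)(−48s^2+144s) + (8s−24)
  −48s^2+144s = (−6s)(8s−24) + (0)
Last nonzero remainder: 8s−24. Dividing through by 8 gives the monic gcd s−3.
Cancel s−3 from numerator and denominator to get the reduced form.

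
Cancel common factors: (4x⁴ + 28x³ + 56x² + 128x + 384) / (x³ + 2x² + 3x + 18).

(4x² + 32x + 64)/(x + 3)

By polynomial division,
  4x⁴ + 28x³ + 56x² + 128x + 384 = (4x + 20)(x³ + 2x² + 3x + 18) + (4x² - 4x + 24)
  x³ + 2x² + 3x + 18 = ((1/4)x + 3/4)(4x² - 4x + 24) + (0)
Last nonzero remainder: 4x² - 4x + 24. Dividing through by 4 gives the monic gcd x² - x + 6.
Cancel x² - x + 6 from numerator and denominator to get the reduced form.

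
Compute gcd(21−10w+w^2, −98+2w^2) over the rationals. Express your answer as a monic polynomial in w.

Apply the Euclidean algorithm:
  w^2−10w+21 = (1/2)(2w^2−98) + (−10w+70)
  2w^2−98 = (−(1/5)w−7/5)(−10w+70) + (0)
Last nonzero remainder: −10w+70. Dividing through by −10 gives the monic gcd w−7.

−7+w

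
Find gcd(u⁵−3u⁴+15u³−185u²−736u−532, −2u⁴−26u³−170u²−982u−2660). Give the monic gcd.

Repeated division with remainder:
  u⁵−3u⁴+15u³−185u²−736u−532 = (−(1/2)u+8)(−2u⁴−26u³−170u²−982u−2660) + (138u³+684u²+5790u+20748)
  −2u⁴−26u³−170u²−982u−2660 = (−(1/69)u−185/1587)(138u³+684u²+5790u+20748) + (−(3360/529)u²−(3360/529)u−127680/529)
  138u³+684u²+5790u+20748 = (−(12167/560)u−6877/80)(−(3360/529)u²−(3360/529)u−127680/529) + (0)
Last nonzero remainder: −(3360/529)u²−(3360/529)u−127680/529. Dividing through by −3360/529 gives the monic gcd u²+u+38.

u²+u+38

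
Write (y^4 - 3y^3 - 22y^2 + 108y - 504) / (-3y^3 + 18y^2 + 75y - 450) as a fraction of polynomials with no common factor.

(-y^3 - 3y^2 + 4y - 84)/(3y^2 - 75)

Euclidean algorithm in ℚ[y]:
  y^4 - 3y^3 - 22y^2 + 108y - 504 = (-(1/3)y - 1)(-3y^3 + 18y^2 + 75y - 450) + (21y^2 + 33y - 954)
  -3y^3 + 18y^2 + 75y - 450 = (-(1/7)y + 53/49)(21y^2 + 33y - 954) + (-(4752/49)y + 28512/49)
  21y^2 + 33y - 954 = (-(343/1584)y - 2597/1584)(-(4752/49)y + 28512/49) + (0)
Last nonzero remainder: -(4752/49)y + 28512/49. Dividing through by -4752/49 gives the monic gcd y - 6.
Cancel y - 6 from numerator and denominator to get the reduced form.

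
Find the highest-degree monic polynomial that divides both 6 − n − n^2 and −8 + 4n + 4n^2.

By polynomial division,
  −n^2 − n + 6 = (−1/4)(4n^2 + 4n − 8) + (4)
  4n^2 + 4n − 8 = (n^2 + n − 2)(4) + (0)
The last nonzero remainder is the constant 4, so the polynomials are coprime and gcd = 1.

1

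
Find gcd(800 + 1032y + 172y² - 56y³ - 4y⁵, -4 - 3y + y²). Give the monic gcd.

-4 - 3y + y²

Apply the Euclidean algorithm:
  -4y⁵ - 56y³ + 172y² + 1032y + 800 = (-4y³ - 12y² - 108y - 200)(y² - 3y - 4) + (0)
The last nonzero remainder y² - 3y - 4 is already monic.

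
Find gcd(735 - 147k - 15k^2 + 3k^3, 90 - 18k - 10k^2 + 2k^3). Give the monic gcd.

Repeated division with remainder:
  3k^3 - 15k^2 - 147k + 735 = (3/2)(2k^3 - 10k^2 - 18k + 90) + (-120k + 600)
  2k^3 - 10k^2 - 18k + 90 = (-(1/60)k^2 + 3/20)(-120k + 600) + (0)
Last nonzero remainder: -120k + 600. Dividing through by -120 gives the monic gcd k - 5.

-5 + k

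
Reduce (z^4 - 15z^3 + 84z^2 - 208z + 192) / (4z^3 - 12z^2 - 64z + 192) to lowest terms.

By polynomial division,
  z^4 - 15z^3 + 84z^2 - 208z + 192 = ((1/4)z - 3)(4z^3 - 12z^2 - 64z + 192) + (64z^2 - 448z + 768)
  4z^3 - 12z^2 - 64z + 192 = ((1/16)z + 1/4)(64z^2 - 448z + 768) + (0)
Last nonzero remainder: 64z^2 - 448z + 768. Dividing through by 64 gives the monic gcd z^2 - 7z + 12.
Cancel z^2 - 7z + 12 from numerator and denominator to get the reduced form.

(z^2 - 8z + 16)/(4z + 16)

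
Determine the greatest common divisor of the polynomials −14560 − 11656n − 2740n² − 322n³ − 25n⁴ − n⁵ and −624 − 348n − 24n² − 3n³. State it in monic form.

Apply the Euclidean algorithm:
  −n⁵ − 25n⁴ − 322n³ − 2740n² − 11656n − 14560 = ((1/3)n² + (17/3)n + 70/3)(−3n³ − 24n² − 348n − 624) + (0)
Last nonzero remainder: −3n³ − 24n² − 348n − 624. Dividing through by −3 gives the monic gcd n³ + 8n² + 116n + 208.

208 + 116n + 8n² + n³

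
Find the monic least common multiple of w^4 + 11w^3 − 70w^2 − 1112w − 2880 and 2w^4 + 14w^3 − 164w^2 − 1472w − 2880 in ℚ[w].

w^5 + 15w^4 − 26w^3 − 1392w^2 − 7328w − 11520

Apply the Euclidean algorithm:
  w^4 + 11w^3 − 70w^2 − 1112w − 2880 = (1/2)(2w^4 + 14w^3 − 164w^2 − 1472w − 2880) + (4w^3 + 12w^2 − 376w − 1440)
  2w^4 + 14w^3 − 164w^2 − 1472w − 2880 = ((1/2)w + 2)(4w^3 + 12w^2 − 376w − 1440) + (0)
Last nonzero remainder: 4w^3 + 12w^2 − 376w − 1440. Dividing through by 4 gives the monic gcd w^3 + 3w^2 − 94w − 360.
Then lcm(f, g) = f·g / gcd(f, g); expanding and making the result monic gives the answer.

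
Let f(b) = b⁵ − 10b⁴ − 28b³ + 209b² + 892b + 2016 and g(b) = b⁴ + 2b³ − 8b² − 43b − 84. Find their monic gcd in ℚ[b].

Repeated division with remainder:
  b⁵ − 10b⁴ − 28b³ + 209b² + 892b + 2016 = (b − 12)(b⁴ + 2b³ − 8b² − 43b − 84) + (4b³ + 156b² + 460b + 1008)
  b⁴ + 2b³ − 8b² − 43b − 84 = ((1/4)b − 37/4)(4b³ + 156b² + 460b + 1008) + (1320b² + 3960b + 9240)
  4b³ + 156b² + 460b + 1008 = ((1/330)b + 6/55)(1320b² + 3960b + 9240) + (0)
Last nonzero remainder: 1320b² + 3960b + 9240. Dividing through by 1320 gives the monic gcd b² + 3b + 7.

b² + 3b + 7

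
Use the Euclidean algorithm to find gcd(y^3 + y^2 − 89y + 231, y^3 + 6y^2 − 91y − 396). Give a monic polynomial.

By polynomial division,
  y^3 + y^2 − 89y + 231 = (y^3 + 6y^2 − 91y − 396) + (−5y^2 + 2y + 627)
  y^3 + 6y^2 − 91y − 396 = (−(1/5)y − 32/25)(−5y^2 + 2y + 627) + ((924/25)y + 10164/25)
  −5y^2 + 2y + 627 = (−(125/924)y + 475/308)((924/25)y + 10164/25) + (0)
Last nonzero remainder: (924/25)y + 10164/25. Dividing through by 924/25 gives the monic gcd y + 11.

y + 11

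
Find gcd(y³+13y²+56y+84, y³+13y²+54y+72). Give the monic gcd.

y+6

Euclidean algorithm in ℚ[y]:
  y³+13y²+56y+84 = (y³+13y²+54y+72) + (2y+12)
  y³+13y²+54y+72 = ((1/2)y²+(7/2)y+6)(2y+12) + (0)
Last nonzero remainder: 2y+12. Dividing through by 2 gives the monic gcd y+6.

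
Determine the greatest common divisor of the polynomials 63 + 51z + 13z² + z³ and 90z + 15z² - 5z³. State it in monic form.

Repeated division with remainder:
  z³ + 13z² + 51z + 63 = (-1/5)(-5z³ + 15z² + 90z) + (16z² + 69z + 63)
  -5z³ + 15z² + 90z = (-(5/16)z + 585/256)(16z² + 69z + 63) + (-(12285/256)z - 36855/256)
  16z² + 69z + 63 = (-(4096/12285)z - 256/585)(-(12285/256)z - 36855/256) + (0)
Last nonzero remainder: -(12285/256)z - 36855/256. Dividing through by -12285/256 gives the monic gcd z + 3.

3 + z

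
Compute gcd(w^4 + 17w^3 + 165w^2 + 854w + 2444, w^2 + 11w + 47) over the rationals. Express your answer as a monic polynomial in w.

w^2 + 11w + 47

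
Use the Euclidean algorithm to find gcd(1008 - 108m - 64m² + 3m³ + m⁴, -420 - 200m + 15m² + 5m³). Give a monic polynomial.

Euclidean algorithm in ℚ[m]:
  m⁴ + 3m³ - 64m² - 108m + 1008 = ((1/5)m)(5m³ + 15m² - 200m - 420) + (-24m² - 24m + 1008)
  5m³ + 15m² - 200m - 420 = (-(5/24)m - 5/12)(-24m² - 24m + 1008) + (0)
Last nonzero remainder: -24m² - 24m + 1008. Dividing through by -24 gives the monic gcd m² + m - 42.

-42 + m + m²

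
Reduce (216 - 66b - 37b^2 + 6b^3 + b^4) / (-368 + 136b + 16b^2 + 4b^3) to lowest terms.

By polynomial division,
  b^4 + 6b^3 - 37b^2 - 66b + 216 = ((1/4)b + 1/2)(4b^3 + 16b^2 + 136b - 368) + (-79b^2 - 42b + 400)
  4b^3 + 16b^2 + 136b - 368 = (-(4/79)b - 1096/6241)(-79b^2 - 42b + 400) + ((929144/6241)b - 1858288/6241)
  -79b^2 - 42b + 400 = (-(493039/929144)b - 156025/116143)((929144/6241)b - 1858288/6241) + (0)
Last nonzero remainder: (929144/6241)b - 1858288/6241. Dividing through by 929144/6241 gives the monic gcd b - 2.
Cancel b - 2 from numerator and denominator to get the reduced form.

(-108 - 21b + 8b^2 + b^3)/(184 + 24b + 4b^2)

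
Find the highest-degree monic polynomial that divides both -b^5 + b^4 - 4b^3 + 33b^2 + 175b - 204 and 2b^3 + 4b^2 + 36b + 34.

b^2 + b + 17

Apply the Euclidean algorithm:
  -b^5 + b^4 - 4b^3 + 33b^2 + 175b - 204 = (-(1/2)b^2 + (3/2)b + 4)(2b^3 + 4b^2 + 36b + 34) + (-20b^2 - 20b - 340)
  2b^3 + 4b^2 + 36b + 34 = (-(1/10)b - 1/10)(-20b^2 - 20b - 340) + (0)
Last nonzero remainder: -20b^2 - 20b - 340. Dividing through by -20 gives the monic gcd b^2 + b + 17.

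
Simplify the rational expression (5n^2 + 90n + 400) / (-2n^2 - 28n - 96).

Euclidean algorithm in ℚ[n]:
  5n^2 + 90n + 400 = (-5/2)(-2n^2 - 28n - 96) + (20n + 160)
  -2n^2 - 28n - 96 = (-(1/10)n - 3/5)(20n + 160) + (0)
Last nonzero remainder: 20n + 160. Dividing through by 20 gives the monic gcd n + 8.
Cancel n + 8 from numerator and denominator to get the reduced form.

(-5n - 50)/(2n + 12)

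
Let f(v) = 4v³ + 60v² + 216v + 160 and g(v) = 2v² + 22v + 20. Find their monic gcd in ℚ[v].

Repeated division with remainder:
  4v³ + 60v² + 216v + 160 = (2v + 8)(2v² + 22v + 20) + (0)
Last nonzero remainder: 2v² + 22v + 20. Dividing through by 2 gives the monic gcd v² + 11v + 10.

v² + 11v + 10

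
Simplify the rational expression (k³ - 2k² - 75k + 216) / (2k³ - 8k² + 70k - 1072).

Apply the Euclidean algorithm:
  k³ - 2k² - 75k + 216 = (1/2)(2k³ - 8k² + 70k - 1072) + (2k² - 110k + 752)
  2k³ - 8k² + 70k - 1072 = (k + 51)(2k² - 110k + 752) + (4928k - 39424)
  2k² - 110k + 752 = ((1/2464)k - 47/2464)(4928k - 39424) + (0)
Last nonzero remainder: 4928k - 39424. Dividing through by 4928 gives the monic gcd k - 8.
Cancel k - 8 from numerator and denominator to get the reduced form.

(k² + 6k - 27)/(2k² + 8k + 134)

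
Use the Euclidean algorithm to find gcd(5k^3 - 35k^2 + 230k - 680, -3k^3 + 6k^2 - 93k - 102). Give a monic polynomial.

By polynomial division,
  5k^3 - 35k^2 + 230k - 680 = (-5/3)(-3k^3 + 6k^2 - 93k - 102) + (-25k^2 + 75k - 850)
  -3k^3 + 6k^2 - 93k - 102 = ((3/25)k + 3/25)(-25k^2 + 75k - 850) + (0)
Last nonzero remainder: -25k^2 + 75k - 850. Dividing through by -25 gives the monic gcd k^2 - 3k + 34.

k^2 - 3k + 34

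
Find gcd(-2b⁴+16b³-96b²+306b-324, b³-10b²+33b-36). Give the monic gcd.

b-3

Euclidean algorithm in ℚ[b]:
  -2b⁴+16b³-96b²+306b-324 = (-2b-4)(b³-10b²+33b-36) + (-70b²+366b-468)
  b³-10b²+33b-36 = (-(1/70)b+167/2450)(-70b²+366b-468) + ((1674/1225)b-5022/1225)
  -70b²+366b-468 = (-(42875/837)b+31850/279)((1674/1225)b-5022/1225) + (0)
Last nonzero remainder: (1674/1225)b-5022/1225. Dividing through by 1674/1225 gives the monic gcd b-3.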